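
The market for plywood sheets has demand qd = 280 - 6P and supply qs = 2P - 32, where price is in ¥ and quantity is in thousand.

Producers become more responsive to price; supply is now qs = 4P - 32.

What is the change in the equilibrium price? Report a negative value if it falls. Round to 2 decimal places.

-7.80

Original equilibrium: 280 - 6P = 2P - 32 gives 312 = 8P, so P = 39 and q = 46.
The shock moves the curves to qd = 280 - 6P and qs = 4P - 32.
Setting them equal: 280 - 6P = 4P - 32 → 312 = 10P, so P = 31.2 and q = 92.8.
ΔP = 31.2 − 39 = -7.80.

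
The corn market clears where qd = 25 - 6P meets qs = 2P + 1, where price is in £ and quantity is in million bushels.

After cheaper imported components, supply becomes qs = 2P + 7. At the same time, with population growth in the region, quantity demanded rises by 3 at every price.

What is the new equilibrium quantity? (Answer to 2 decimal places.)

Initially, 25 - 6P = 2P + 1, so 24 = 8P and P = 3, q = 7.
The shock moves the curves to qd = 28 - 6P and qs = 2P + 7.
Setting them equal: 28 - 6P = 2P + 7 → 21 = 8P, so P = 2.625 and q = 12.25.

12.25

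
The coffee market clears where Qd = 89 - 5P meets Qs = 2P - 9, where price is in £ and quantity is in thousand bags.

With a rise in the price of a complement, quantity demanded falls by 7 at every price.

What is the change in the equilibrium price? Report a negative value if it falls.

Initially, 89 - 5P = 2P - 9, so 98 = 7P and P = 14, Q = 19.
The new curves are Qd = 82 - 5P (demand) and Qs = 2P - 9 (supply).
Clearing the new market: 82 - 5P = 2P - 9, so P = 13 and Q = 17.
ΔP = 13 − 14 = -1.

-1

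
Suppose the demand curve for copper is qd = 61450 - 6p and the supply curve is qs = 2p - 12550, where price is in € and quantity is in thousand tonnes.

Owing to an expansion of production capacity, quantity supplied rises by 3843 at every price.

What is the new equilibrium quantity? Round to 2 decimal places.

Before the shock: 61450 - 6p = 2p - 12550 ⇒ 74000 = 8p ⇒ p = 9250, q = 5950.
After the shift, demand is qd = 61450 - 6p and supply is qs = 2p - 8707.
New equilibrium: 61450 - 6p = 2p - 8707 ⇒ 70157 = 8p ⇒ p = 8769.625, q = 8832.25.

8832.25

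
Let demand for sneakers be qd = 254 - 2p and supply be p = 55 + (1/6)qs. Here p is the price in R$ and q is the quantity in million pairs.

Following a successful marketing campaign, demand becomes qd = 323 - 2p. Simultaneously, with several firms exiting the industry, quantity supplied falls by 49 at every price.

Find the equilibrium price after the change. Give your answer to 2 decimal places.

87.75

Initially, 254 - 2p = 6p - 330, so 584 = 8p and p = 73, q = 108.
The new curves are qd = 323 - 2p (demand) and qs = 6p - 379 (supply).
Equate the new curves: 323 - 2p = 6p - 379, giving 702 = 8p, p = 87.75, q = 147.5.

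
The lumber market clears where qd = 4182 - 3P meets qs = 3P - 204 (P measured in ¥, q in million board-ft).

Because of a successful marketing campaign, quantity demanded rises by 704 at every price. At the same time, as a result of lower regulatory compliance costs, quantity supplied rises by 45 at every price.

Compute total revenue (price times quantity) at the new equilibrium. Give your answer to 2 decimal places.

Original equilibrium: 4182 - 3P = 3P - 204 gives 4386 = 6P, so P = 731 and q = 1989.
The shock moves the curves to qd = 4886 - 3P and qs = 3P - 159.
Setting them equal: 4886 - 3P = 3P - 159 → 5045 = 6P, so P = 5045/6 ≈ 840.8333 and q = 2363.5.
New expenditure = 840.8333 × 2363.5 = 1987309.58.

1987309.58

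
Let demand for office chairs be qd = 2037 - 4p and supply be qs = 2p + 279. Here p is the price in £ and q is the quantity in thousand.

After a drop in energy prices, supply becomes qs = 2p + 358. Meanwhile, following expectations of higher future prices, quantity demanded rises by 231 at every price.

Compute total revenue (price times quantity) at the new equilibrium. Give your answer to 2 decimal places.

Initially, 2037 - 4p = 2p + 279, so 1758 = 6p and p = 293, q = 865.
The shock moves the curves to qd = 2268 - 4p and qs = 2p + 358.
New equilibrium: 2268 - 4p = 2p + 358 ⇒ 1910 = 6p ⇒ p = 955/3 ≈ 318.3333, q = 2984/3 ≈ 994.6667.
New expenditure = 318.3333 × 994.6667 = 316635.56.

316635.56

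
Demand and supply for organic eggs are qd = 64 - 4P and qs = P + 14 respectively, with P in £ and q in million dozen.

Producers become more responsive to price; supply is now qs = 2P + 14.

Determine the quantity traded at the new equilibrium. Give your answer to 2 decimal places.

Initially, 64 - 4P = P + 14, so 50 = 5P and P = 10, q = 24.
The new curves are qd = 64 - 4P (demand) and qs = 2P + 14 (supply).
Clearing the new market: 64 - 4P = 2P + 14, so P = 25/3 ≈ 8.3333 and q = 92/3 ≈ 30.6667.

30.67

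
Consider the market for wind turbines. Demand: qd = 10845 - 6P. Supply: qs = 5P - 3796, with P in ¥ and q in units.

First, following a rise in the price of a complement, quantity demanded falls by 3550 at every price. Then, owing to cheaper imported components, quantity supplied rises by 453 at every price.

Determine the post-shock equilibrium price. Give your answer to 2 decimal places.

967.09

Initially, 10845 - 6P = 5P - 3796, so 14641 = 11P and P = 1331, q = 2859.
With the change applied: demand qd = 7295 - 6P, supply qs = 5P - 3343.
Equate the new curves: 7295 - 6P = 5P - 3343, giving 10638 = 11P, P = 10638/11 ≈ 967.0909, q = 16417/11 ≈ 1492.4545.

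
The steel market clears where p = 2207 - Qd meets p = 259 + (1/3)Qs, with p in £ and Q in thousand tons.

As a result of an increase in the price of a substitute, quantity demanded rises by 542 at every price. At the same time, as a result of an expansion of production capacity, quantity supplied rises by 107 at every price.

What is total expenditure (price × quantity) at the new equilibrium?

1619110.1875

Original equilibrium: 2207 - p = 3p - 777 gives 2984 = 4p, so p = 746 and Q = 1461.
The new curves are Qd = 2749 - p (demand) and Qs = 3p - 670 (supply).
Clearing the new market: 2749 - p = 3p - 670, so p = 854.75 and Q = 1894.25.
New expenditure = 854.75 × 1894.25 = 1619110.1875.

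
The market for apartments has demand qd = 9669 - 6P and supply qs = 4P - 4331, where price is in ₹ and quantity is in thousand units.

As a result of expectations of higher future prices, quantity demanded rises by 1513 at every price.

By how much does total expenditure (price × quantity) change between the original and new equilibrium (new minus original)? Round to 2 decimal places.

+1130846.46

Initially, 9669 - 6P = 4P - 4331, so 14000 = 10P and P = 1400, q = 1269.
The new curves are qd = 11182 - 6P (demand) and qs = 4P - 4331 (supply).
Setting them equal: 11182 - 6P = 4P - 4331 → 15513 = 10P, so P = 1551.3 and q = 1874.2.
Expenditure moves from 1400×1269 = 1776600 to 1551.3×1874.2 = 2907446.46; change = +1130846.46.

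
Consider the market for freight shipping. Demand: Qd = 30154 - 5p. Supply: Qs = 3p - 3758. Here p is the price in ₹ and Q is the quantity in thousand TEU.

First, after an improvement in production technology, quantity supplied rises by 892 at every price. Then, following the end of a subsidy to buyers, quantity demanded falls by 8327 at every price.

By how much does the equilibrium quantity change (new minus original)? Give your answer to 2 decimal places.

-2565.13

Original equilibrium: 30154 - 5p = 3p - 3758 gives 33912 = 8p, so p = 4239 and Q = 8959.
The shock moves the curves to Qd = 21827 - 5p and Qs = 3p - 2866.
Clearing the new market: 21827 - 5p = 3p - 2866, so p = 3086.625 and Q = 6393.875.
ΔQ = 6393.875 − 8959 = -2565.13.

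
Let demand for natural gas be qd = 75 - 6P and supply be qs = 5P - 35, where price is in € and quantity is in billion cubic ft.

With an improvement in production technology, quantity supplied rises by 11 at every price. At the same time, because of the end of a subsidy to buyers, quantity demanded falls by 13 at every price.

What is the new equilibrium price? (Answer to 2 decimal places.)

7.82

Original equilibrium: 75 - 6P = 5P - 35 gives 110 = 11P, so P = 10 and q = 15.
With the change applied: demand qd = 62 - 6P, supply qs = 5P - 24.
New equilibrium: 62 - 6P = 5P - 24 ⇒ 86 = 11P ⇒ P = 86/11 ≈ 7.8182, q = 166/11 ≈ 15.0909.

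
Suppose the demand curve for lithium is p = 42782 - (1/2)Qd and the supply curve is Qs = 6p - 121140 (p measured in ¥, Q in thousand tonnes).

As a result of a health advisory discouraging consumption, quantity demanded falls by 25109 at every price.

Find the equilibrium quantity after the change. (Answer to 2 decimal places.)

Initially, 85564 - 2p = 6p - 121140, so 206704 = 8p and p = 25838, Q = 33888.
With the change applied: demand Qd = 60455 - 2p, supply Qs = 6p - 121140.
Clearing the new market: 60455 - 2p = 6p - 121140, so p = 22699.375 and Q = 15056.25.

15056.25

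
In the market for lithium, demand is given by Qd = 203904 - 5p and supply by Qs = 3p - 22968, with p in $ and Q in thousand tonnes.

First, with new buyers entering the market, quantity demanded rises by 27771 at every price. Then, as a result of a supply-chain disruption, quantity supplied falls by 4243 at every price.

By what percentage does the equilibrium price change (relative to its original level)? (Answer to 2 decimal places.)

+14.11

Solve the original market: 203904 - 5p = 3p - 22968, hence p = 28359 and Q = 62109.
After the shift, demand is Qd = 231675 - 5p and supply is Qs = 3p - 27211.
Clearing the new market: 231675 - 5p = 3p - 27211, so p = 32360.75 and Q = 69871.25.
%Δp = (32360.75 − 28359) / 28359 × 100 = +14.11%.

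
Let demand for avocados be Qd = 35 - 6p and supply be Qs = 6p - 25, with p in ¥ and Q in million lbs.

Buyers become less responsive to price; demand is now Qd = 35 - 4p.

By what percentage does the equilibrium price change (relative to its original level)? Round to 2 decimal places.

Solve the original market: 35 - 6p = 6p - 25, hence p = 5 and Q = 5.
The shock moves the curves to Qd = 35 - 4p and Qs = 6p - 25.
Clearing the new market: 35 - 4p = 6p - 25, so p = 6 and Q = 11.
%Δp = (6 − 5) / 5 × 100 = +20.00%.

+20.00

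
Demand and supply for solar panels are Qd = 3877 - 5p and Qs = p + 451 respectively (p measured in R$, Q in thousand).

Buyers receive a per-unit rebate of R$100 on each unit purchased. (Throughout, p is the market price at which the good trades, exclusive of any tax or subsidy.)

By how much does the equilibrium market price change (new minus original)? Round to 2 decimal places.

Before the shock: 3877 - 5p = p + 451 ⇒ 3426 = 6p ⇒ p = 571, Q = 1022.
Since buyers' out-of-pocket price is the market price minus the rebate, the effective demand curve becomes Qd = 4377 - 5p.
Setting them equal: 4377 - 5p = p + 451 → 3926 = 6p, so p = 1963/3 ≈ 654.3333 and Q = 3316/3 ≈ 1105.3333.
Δp = 654.3333 − 571 = +83.33.

+83.33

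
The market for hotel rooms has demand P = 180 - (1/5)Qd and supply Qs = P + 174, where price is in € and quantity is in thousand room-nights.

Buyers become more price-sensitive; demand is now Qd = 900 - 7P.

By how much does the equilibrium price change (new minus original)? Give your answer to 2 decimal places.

-30.25

Initially, 900 - 5P = P + 174, so 726 = 6P and P = 121, Q = 295.
The new curves are Qd = 900 - 7P (demand) and Qs = P + 174 (supply).
Clearing the new market: 900 - 7P = P + 174, so P = 90.75 and Q = 264.75.
ΔP = 90.75 − 121 = -30.25.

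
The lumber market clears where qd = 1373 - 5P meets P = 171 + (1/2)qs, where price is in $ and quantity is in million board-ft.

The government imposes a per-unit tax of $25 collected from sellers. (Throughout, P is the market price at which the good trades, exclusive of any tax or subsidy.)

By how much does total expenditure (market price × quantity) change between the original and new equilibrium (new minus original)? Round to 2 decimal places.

Original equilibrium: 1373 - 5P = 2P - 342 gives 1715 = 7P, so P = 245 and q = 148.
Since sellers keep the price net of the tax, the effective supply curve becomes qs = 2P - 392.
Equate the new curves: 1373 - 5P = 2P - 392, giving 1765 = 7P, P = 1765/7 ≈ 252.1429, q = 786/7 ≈ 112.2857.
Expenditure moves from 245×148 = 36260 to 252.1429×112.2857 = 28312.0408; change = -7947.96.

-7947.96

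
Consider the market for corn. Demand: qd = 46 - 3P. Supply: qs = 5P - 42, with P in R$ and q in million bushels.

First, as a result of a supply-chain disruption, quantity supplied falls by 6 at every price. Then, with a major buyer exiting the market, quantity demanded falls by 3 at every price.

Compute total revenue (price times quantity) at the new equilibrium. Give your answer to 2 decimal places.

100.95

Solve the original market: 46 - 3P = 5P - 42, hence P = 11 and q = 13.
With the change applied: demand qd = 43 - 3P, supply qs = 5P - 48.
Setting them equal: 43 - 3P = 5P - 48 → 91 = 8P, so P = 11.375 and q = 8.875.
New expenditure = 11.375 × 8.875 = 100.95.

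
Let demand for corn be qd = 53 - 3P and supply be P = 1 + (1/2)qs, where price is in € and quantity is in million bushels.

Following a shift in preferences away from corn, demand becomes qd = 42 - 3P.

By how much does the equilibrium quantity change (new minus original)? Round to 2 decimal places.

-4.40

Before the shock: 53 - 3P = 2P - 2 ⇒ 55 = 5P ⇒ P = 11, q = 20.
The new curves are qd = 42 - 3P (demand) and qs = 2P - 2 (supply).
New equilibrium: 42 - 3P = 2P - 2 ⇒ 44 = 5P ⇒ P = 8.8, q = 15.6.
Δq = 15.6 − 20 = -4.40.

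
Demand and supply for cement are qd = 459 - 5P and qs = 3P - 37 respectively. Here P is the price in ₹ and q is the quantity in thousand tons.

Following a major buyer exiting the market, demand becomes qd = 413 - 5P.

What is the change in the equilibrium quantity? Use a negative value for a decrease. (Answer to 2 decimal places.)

Initially, 459 - 5P = 3P - 37, so 496 = 8P and P = 62, q = 149.
With the change applied: demand qd = 413 - 5P, supply qs = 3P - 37.
Clearing the new market: 413 - 5P = 3P - 37, so P = 56.25 and q = 131.75.
Δq = 131.75 − 149 = -17.25.

-17.25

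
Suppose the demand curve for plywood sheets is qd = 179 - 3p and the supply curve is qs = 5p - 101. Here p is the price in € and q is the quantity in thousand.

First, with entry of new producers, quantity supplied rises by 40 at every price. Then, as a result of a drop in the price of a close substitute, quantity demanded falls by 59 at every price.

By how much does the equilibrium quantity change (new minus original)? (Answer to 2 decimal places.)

-21.88

Original equilibrium: 179 - 3p = 5p - 101 gives 280 = 8p, so p = 35 and q = 74.
After the shift, demand is qd = 120 - 3p and supply is qs = 5p - 61.
New equilibrium: 120 - 3p = 5p - 61 ⇒ 181 = 8p ⇒ p = 22.625, q = 52.125.
Δq = 52.125 − 74 = -21.88.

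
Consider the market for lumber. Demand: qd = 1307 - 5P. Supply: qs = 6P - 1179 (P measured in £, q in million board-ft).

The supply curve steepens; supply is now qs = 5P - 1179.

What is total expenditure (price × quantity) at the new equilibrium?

Original equilibrium: 1307 - 5P = 6P - 1179 gives 2486 = 11P, so P = 226 and q = 177.
The shock moves the curves to qd = 1307 - 5P and qs = 5P - 1179.
Equate the new curves: 1307 - 5P = 5P - 1179, giving 2486 = 10P, P = 248.6, q = 64.
New expenditure = 248.6 × 64 = 15910.4.

15910.4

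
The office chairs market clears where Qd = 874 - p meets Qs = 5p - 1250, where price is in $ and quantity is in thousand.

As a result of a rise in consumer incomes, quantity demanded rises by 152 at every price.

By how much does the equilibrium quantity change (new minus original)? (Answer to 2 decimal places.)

Original equilibrium: 874 - p = 5p - 1250 gives 2124 = 6p, so p = 354 and Q = 520.
The new curves are Qd = 1026 - p (demand) and Qs = 5p - 1250 (supply).
Setting them equal: 1026 - p = 5p - 1250 → 2276 = 6p, so p = 1138/3 ≈ 379.3333 and Q = 1940/3 ≈ 646.6667.
ΔQ = 646.6667 − 520 = +126.67.

+126.67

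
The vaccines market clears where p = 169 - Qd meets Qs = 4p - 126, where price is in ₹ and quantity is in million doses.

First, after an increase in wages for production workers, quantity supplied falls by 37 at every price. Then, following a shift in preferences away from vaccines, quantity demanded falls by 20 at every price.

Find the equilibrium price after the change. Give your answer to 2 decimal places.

62.40

Initially, 169 - p = 4p - 126, so 295 = 5p and p = 59, Q = 110.
After the shift, demand is Qd = 149 - p and supply is Qs = 4p - 163.
Setting them equal: 149 - p = 4p - 163 → 312 = 5p, so p = 62.4 and Q = 86.6.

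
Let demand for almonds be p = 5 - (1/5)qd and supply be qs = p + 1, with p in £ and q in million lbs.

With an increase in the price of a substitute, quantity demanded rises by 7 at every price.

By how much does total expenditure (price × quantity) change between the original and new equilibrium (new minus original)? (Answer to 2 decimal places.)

+11.86

Before the shock: 25 - 5p = p + 1 ⇒ 24 = 6p ⇒ p = 4, q = 5.
After the shift, demand is qd = 32 - 5p and supply is qs = p + 1.
Setting them equal: 32 - 5p = p + 1 → 31 = 6p, so p = 31/6 ≈ 5.1667 and q = 37/6 ≈ 6.1667.
Expenditure moves from 4×5 = 20 to 5.1667×6.1667 = 31.8611; change = +11.86.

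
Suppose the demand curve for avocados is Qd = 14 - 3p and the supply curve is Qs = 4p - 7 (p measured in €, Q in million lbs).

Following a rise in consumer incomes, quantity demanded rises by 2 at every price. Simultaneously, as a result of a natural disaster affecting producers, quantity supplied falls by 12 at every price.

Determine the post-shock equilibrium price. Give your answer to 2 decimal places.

Original equilibrium: 14 - 3p = 4p - 7 gives 21 = 7p, so p = 3 and Q = 5.
After the shift, demand is Qd = 16 - 3p and supply is Qs = 4p - 19.
Setting them equal: 16 - 3p = 4p - 19 → 35 = 7p, so p = 5 and Q = 1.

5.00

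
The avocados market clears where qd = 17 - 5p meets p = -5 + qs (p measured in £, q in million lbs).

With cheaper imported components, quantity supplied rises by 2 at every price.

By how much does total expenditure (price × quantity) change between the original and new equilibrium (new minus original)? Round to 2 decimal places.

+0.44

Initially, 17 - 5p = p + 5, so 12 = 6p and p = 2, q = 7.
The new curves are qd = 17 - 5p (demand) and qs = p + 7 (supply).
New equilibrium: 17 - 5p = p + 7 ⇒ 10 = 6p ⇒ p = 5/3 ≈ 1.6667, q = 26/3 ≈ 8.6667.
Expenditure moves from 2×7 = 14 to 1.6667×8.6667 = 14.4444; change = +0.44.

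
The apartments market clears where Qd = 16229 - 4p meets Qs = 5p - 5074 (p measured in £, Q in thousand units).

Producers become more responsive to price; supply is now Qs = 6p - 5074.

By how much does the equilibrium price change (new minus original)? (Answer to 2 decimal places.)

Original equilibrium: 16229 - 4p = 5p - 5074 gives 21303 = 9p, so p = 2367 and Q = 6761.
After the shift, demand is Qd = 16229 - 4p and supply is Qs = 6p - 5074.
New equilibrium: 16229 - 4p = 6p - 5074 ⇒ 21303 = 10p ⇒ p = 2130.3, Q = 7707.8.
Δp = 2130.3 − 2367 = -236.70.

-236.70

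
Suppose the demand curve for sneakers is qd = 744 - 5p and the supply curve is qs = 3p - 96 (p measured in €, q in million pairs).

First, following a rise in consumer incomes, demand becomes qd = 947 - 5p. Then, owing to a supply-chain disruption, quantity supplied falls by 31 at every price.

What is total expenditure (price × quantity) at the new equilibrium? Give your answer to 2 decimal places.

Solve the original market: 744 - 5p = 3p - 96, hence p = 105 and q = 219.
The new curves are qd = 947 - 5p (demand) and qs = 3p - 127 (supply).
Setting them equal: 947 - 5p = 3p - 127 → 1074 = 8p, so p = 134.25 and q = 275.75.
New expenditure = 134.25 × 275.75 = 37019.44.

37019.44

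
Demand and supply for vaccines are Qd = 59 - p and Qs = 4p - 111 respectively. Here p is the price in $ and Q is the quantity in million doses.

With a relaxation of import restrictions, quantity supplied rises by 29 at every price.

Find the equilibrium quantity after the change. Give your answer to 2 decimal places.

30.80

Before the shock: 59 - p = 4p - 111 ⇒ 170 = 5p ⇒ p = 34, Q = 25.
The shock moves the curves to Qd = 59 - p and Qs = 4p - 82.
Setting them equal: 59 - p = 4p - 82 → 141 = 5p, so p = 28.2 and Q = 30.8.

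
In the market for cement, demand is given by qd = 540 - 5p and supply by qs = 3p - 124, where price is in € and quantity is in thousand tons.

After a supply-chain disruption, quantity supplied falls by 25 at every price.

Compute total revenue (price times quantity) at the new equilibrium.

Initially, 540 - 5p = 3p - 124, so 664 = 8p and p = 83, q = 125.
After the shift, demand is qd = 540 - 5p and supply is qs = 3p - 149.
Equate the new curves: 540 - 5p = 3p - 149, giving 689 = 8p, p = 86.125, q = 109.375.
New expenditure = 86.125 × 109.375 = 9419.921875.

9419.921875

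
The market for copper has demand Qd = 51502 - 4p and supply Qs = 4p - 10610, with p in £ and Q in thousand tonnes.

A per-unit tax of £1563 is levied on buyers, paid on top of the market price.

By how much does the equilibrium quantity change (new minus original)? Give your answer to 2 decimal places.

Original equilibrium: 51502 - 4p = 4p - 10610 gives 62112 = 8p, so p = 7764 and Q = 20446.
Since buyers pay the price plus the tax, the effective demand curve becomes Qd = 45250 - 4p.
Equate the new curves: 45250 - 4p = 4p - 10610, giving 55860 = 8p, p = 6982.5, Q = 17320.
ΔQ = 17320 − 20446 = -3126.00.

-3126.00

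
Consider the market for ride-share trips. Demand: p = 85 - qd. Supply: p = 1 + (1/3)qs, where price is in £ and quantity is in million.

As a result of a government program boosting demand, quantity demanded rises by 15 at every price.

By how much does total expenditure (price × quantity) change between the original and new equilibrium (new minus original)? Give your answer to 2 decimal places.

Solve the original market: 85 - p = 3p - 3, hence p = 22 and q = 63.
With the change applied: demand qd = 100 - p, supply qs = 3p - 3.
Clearing the new market: 100 - p = 3p - 3, so p = 25.75 and q = 74.25.
Expenditure moves from 22×63 = 1386 to 25.75×74.25 = 1911.9375; change = +525.94.

+525.94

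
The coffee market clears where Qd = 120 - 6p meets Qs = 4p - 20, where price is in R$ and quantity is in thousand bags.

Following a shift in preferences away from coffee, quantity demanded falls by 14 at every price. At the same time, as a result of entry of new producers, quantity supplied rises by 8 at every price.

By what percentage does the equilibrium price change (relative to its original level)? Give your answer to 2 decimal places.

Original equilibrium: 120 - 6p = 4p - 20 gives 140 = 10p, so p = 14 and Q = 36.
The shock moves the curves to Qd = 106 - 6p and Qs = 4p - 12.
Setting them equal: 106 - 6p = 4p - 12 → 118 = 10p, so p = 11.8 and Q = 35.2.
%Δp = (11.8 − 14) / 14 × 100 = -15.71%.

-15.71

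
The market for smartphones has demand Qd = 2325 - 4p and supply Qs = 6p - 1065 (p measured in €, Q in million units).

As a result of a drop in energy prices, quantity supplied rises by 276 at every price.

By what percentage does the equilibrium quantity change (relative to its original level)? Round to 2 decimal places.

Solve the original market: 2325 - 4p = 6p - 1065, hence p = 339 and Q = 969.
With the change applied: demand Qd = 2325 - 4p, supply Qs = 6p - 789.
Equate the new curves: 2325 - 4p = 6p - 789, giving 3114 = 10p, p = 311.4, Q = 1079.4.
%ΔQ = (1079.4 − 969) / 969 × 100 = +11.39%.

+11.39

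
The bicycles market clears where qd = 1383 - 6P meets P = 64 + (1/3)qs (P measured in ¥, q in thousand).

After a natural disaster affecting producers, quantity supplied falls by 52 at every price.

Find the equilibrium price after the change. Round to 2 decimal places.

180.78

Initially, 1383 - 6P = 3P - 192, so 1575 = 9P and P = 175, q = 333.
The shock moves the curves to qd = 1383 - 6P and qs = 3P - 244.
New equilibrium: 1383 - 6P = 3P - 244 ⇒ 1627 = 9P ⇒ P = 1627/9 ≈ 180.7778, q = 895/3 ≈ 298.3333.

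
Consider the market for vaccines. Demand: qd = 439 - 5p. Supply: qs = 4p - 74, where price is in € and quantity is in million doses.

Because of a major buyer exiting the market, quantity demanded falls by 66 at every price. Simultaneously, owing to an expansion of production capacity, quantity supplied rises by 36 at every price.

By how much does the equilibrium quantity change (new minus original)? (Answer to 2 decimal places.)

Solve the original market: 439 - 5p = 4p - 74, hence p = 57 and q = 154.
After the shift, demand is qd = 373 - 5p and supply is qs = 4p - 38.
Clearing the new market: 373 - 5p = 4p - 38, so p = 137/3 ≈ 45.6667 and q = 434/3 ≈ 144.6667.
Δq = 144.6667 − 154 = -9.33.

-9.33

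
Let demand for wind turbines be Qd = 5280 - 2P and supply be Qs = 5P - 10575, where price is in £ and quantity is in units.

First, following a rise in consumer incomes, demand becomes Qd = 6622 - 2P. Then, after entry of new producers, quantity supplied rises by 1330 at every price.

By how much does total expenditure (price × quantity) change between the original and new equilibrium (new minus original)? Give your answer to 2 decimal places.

Original equilibrium: 5280 - 2P = 5P - 10575 gives 15855 = 7P, so P = 2265 and Q = 750.
The shock moves the curves to Qd = 6622 - 2P and Qs = 5P - 9245.
New equilibrium: 6622 - 2P = 5P - 9245 ⇒ 15867 = 7P ⇒ P = 15867/7 ≈ 2266.7143, Q = 14620/7 ≈ 2088.5714.
Expenditure moves from 2265×750 = 1698750 to 2266.7143×2088.5714 = 4734194.6939; change = +3035444.69.

+3035444.69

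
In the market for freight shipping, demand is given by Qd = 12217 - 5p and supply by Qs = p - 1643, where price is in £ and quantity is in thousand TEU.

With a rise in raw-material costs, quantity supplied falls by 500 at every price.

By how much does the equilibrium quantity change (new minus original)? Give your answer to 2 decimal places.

Original equilibrium: 12217 - 5p = p - 1643 gives 13860 = 6p, so p = 2310 and Q = 667.
The shock moves the curves to Qd = 12217 - 5p and Qs = p - 2143.
Equate the new curves: 12217 - 5p = p - 2143, giving 14360 = 6p, p = 7180/3 ≈ 2393.3333, Q = 751/3 ≈ 250.3333.
ΔQ = 250.3333 − 667 = -416.67.

-416.67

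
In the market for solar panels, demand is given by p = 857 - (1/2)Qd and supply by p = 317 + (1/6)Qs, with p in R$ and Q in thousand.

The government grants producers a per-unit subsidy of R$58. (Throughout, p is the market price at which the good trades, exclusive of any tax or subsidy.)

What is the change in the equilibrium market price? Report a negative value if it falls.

-43.5

Original equilibrium: 1714 - 2p = 6p - 1902 gives 3616 = 8p, so p = 452 and Q = 810.
Since sellers receive the price plus the subsidy, the effective supply curve becomes Qs = 6p - 1554.
Setting them equal: 1714 - 2p = 6p - 1554 → 3268 = 8p, so p = 408.5 and Q = 897.
Δp = 408.5 − 452 = -43.5.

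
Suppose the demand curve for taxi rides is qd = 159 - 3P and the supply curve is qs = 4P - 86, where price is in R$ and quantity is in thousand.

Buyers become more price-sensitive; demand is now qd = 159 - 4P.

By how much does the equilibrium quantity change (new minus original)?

Initially, 159 - 3P = 4P - 86, so 245 = 7P and P = 35, q = 54.
After the shift, demand is qd = 159 - 4P and supply is qs = 4P - 86.
New equilibrium: 159 - 4P = 4P - 86 ⇒ 245 = 8P ⇒ P = 30.625, q = 36.5.
Δq = 36.5 − 54 = -17.5.

-17.5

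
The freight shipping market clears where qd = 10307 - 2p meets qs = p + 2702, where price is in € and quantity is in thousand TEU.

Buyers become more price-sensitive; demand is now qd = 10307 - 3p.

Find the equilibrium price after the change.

1901.25

Before the shock: 10307 - 2p = p + 2702 ⇒ 7605 = 3p ⇒ p = 2535, q = 5237.
With the change applied: demand qd = 10307 - 3p, supply qs = p + 2702.
Clearing the new market: 10307 - 3p = p + 2702, so p = 1901.25 and q = 4603.25.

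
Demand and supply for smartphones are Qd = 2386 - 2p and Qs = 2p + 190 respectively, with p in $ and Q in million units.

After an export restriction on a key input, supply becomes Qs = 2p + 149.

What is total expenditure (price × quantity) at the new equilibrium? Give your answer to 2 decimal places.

708849.38

Solve the original market: 2386 - 2p = 2p + 190, hence p = 549 and Q = 1288.
The new curves are Qd = 2386 - 2p (demand) and Qs = 2p + 149 (supply).
New equilibrium: 2386 - 2p = 2p + 149 ⇒ 2237 = 4p ⇒ p = 559.25, Q = 1267.5.
New expenditure = 559.25 × 1267.5 = 708849.38.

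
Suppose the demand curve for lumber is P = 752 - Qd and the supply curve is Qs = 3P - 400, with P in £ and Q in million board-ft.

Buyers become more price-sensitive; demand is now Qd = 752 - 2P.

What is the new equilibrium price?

Before the shock: 752 - P = 3P - 400 ⇒ 1152 = 4P ⇒ P = 288, Q = 464.
After the shift, demand is Qd = 752 - 2P and supply is Qs = 3P - 400.
Equate the new curves: 752 - 2P = 3P - 400, giving 1152 = 5P, P = 230.4, Q = 291.2.

230.4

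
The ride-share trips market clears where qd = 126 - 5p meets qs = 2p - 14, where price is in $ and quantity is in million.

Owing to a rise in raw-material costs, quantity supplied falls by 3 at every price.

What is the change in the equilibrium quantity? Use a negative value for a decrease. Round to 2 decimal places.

-2.14

Original equilibrium: 126 - 5p = 2p - 14 gives 140 = 7p, so p = 20 and q = 26.
The shock moves the curves to qd = 126 - 5p and qs = 2p - 17.
New equilibrium: 126 - 5p = 2p - 17 ⇒ 143 = 7p ⇒ p = 143/7 ≈ 20.4286, q = 167/7 ≈ 23.8571.
Δq = 23.8571 − 26 = -2.14.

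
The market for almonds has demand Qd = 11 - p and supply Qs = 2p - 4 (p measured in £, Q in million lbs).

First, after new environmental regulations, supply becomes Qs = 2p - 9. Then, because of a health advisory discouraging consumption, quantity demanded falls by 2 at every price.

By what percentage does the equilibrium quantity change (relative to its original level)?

-50

Solve the original market: 11 - p = 2p - 4, hence p = 5 and Q = 6.
After the shift, demand is Qd = 9 - p and supply is Qs = 2p - 9.
Setting them equal: 9 - p = 2p - 9 → 18 = 3p, so p = 6 and Q = 3.
%ΔQ = (3 − 6) / 6 × 100 = -50%.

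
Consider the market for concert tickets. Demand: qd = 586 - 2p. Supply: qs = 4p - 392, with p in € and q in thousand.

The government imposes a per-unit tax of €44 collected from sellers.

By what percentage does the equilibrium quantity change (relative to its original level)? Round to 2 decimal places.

Solve the original market: 586 - 2p = 4p - 392, hence p = 163 and q = 260.
Since sellers keep the price net of the tax, the effective supply curve becomes qs = 4p - 568.
Setting them equal: 586 - 2p = 4p - 568 → 1154 = 6p, so p = 577/3 ≈ 192.3333 and q = 604/3 ≈ 201.3333.
%Δq = (201.3333 − 260) / 260 × 100 = -22.56%.

-22.56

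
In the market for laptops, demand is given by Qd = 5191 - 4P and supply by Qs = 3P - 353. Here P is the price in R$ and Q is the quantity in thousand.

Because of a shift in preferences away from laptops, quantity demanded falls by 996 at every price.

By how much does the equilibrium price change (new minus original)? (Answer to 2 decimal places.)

Original equilibrium: 5191 - 4P = 3P - 353 gives 5544 = 7P, so P = 792 and Q = 2023.
After the shift, demand is Qd = 4195 - 4P and supply is Qs = 3P - 353.
Equate the new curves: 4195 - 4P = 3P - 353, giving 4548 = 7P, P = 4548/7 ≈ 649.7143, Q = 11173/7 ≈ 1596.1429.
ΔP = 649.7143 − 792 = -142.29.

-142.29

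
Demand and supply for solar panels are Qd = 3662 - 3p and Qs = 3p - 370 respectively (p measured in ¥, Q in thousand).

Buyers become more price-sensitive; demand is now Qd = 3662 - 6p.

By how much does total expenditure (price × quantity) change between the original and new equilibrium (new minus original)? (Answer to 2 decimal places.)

Initially, 3662 - 3p = 3p - 370, so 4032 = 6p and p = 672, Q = 1646.
The new curves are Qd = 3662 - 6p (demand) and Qs = 3p - 370 (supply).
New equilibrium: 3662 - 6p = 3p - 370 ⇒ 4032 = 9p ⇒ p = 448, Q = 974.
Expenditure moves from 672×1646 = 1106112 to 448×974 = 436352; change = -669760.00.

-669760.00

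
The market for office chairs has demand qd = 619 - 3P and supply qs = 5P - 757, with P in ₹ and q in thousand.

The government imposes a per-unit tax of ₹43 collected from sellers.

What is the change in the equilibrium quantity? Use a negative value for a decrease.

-80.625

Solve the original market: 619 - 3P = 5P - 757, hence P = 172 and q = 103.
Since sellers keep the price net of the tax, the effective supply curve becomes qs = 5P - 972.
Equate the new curves: 619 - 3P = 5P - 972, giving 1591 = 8P, P = 198.875, q = 22.375.
Δq = 22.375 − 103 = -80.625.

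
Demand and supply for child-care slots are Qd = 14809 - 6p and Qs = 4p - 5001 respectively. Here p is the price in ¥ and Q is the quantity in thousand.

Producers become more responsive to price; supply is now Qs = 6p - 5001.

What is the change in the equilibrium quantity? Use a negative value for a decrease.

+1981

Solve the original market: 14809 - 6p = 4p - 5001, hence p = 1981 and Q = 2923.
With the change applied: demand Qd = 14809 - 6p, supply Qs = 6p - 5001.
New equilibrium: 14809 - 6p = 6p - 5001 ⇒ 19810 = 12p ⇒ p = 9905/6 ≈ 1650.8333, Q = 4904.
ΔQ = 4904 − 2923 = +1981.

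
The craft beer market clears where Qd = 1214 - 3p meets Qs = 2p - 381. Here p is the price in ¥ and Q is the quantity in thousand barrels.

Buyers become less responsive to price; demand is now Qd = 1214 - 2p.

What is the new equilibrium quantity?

416.5

Initially, 1214 - 3p = 2p - 381, so 1595 = 5p and p = 319, Q = 257.
With the change applied: demand Qd = 1214 - 2p, supply Qs = 2p - 381.
Equate the new curves: 1214 - 2p = 2p - 381, giving 1595 = 4p, p = 398.75, Q = 416.5.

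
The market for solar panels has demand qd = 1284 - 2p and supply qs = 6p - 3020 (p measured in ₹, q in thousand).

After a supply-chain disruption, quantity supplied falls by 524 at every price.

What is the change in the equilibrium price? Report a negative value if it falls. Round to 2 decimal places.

Original equilibrium: 1284 - 2p = 6p - 3020 gives 4304 = 8p, so p = 538 and q = 208.
After the shift, demand is qd = 1284 - 2p and supply is qs = 6p - 3544.
Clearing the new market: 1284 - 2p = 6p - 3544, so p = 603.5 and q = 77.
Δp = 603.5 − 538 = +65.50.

+65.50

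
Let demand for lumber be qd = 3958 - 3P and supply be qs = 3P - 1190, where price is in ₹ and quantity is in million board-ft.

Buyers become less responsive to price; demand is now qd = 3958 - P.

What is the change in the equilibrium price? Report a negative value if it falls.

+429

Solve the original market: 3958 - 3P = 3P - 1190, hence P = 858 and q = 1384.
With the change applied: demand qd = 3958 - P, supply qs = 3P - 1190.
Clearing the new market: 3958 - P = 3P - 1190, so P = 1287 and q = 2671.
ΔP = 1287 − 858 = +429.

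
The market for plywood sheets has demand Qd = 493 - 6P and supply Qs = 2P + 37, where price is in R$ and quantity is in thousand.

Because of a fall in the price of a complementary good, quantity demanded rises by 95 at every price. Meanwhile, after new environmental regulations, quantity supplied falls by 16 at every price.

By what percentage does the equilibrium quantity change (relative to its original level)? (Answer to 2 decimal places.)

Initially, 493 - 6P = 2P + 37, so 456 = 8P and P = 57, Q = 151.
The shock moves the curves to Qd = 588 - 6P and Qs = 2P + 21.
New equilibrium: 588 - 6P = 2P + 21 ⇒ 567 = 8P ⇒ P = 70.875, Q = 162.75.
%ΔQ = (162.75 − 151) / 151 × 100 = +7.78%.

+7.78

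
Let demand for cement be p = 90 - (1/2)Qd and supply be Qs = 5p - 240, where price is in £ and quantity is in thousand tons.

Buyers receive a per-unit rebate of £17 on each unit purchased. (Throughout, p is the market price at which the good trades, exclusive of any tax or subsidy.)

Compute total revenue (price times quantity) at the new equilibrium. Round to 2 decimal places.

Before the shock: 180 - 2p = 5p - 240 ⇒ 420 = 7p ⇒ p = 60, Q = 60.
Since buyers' out-of-pocket price is the market price minus the rebate, the effective demand curve becomes Qd = 214 - 2p.
Setting them equal: 214 - 2p = 5p - 240 → 454 = 7p, so p = 454/7 ≈ 64.8571 and Q = 590/7 ≈ 84.2857.
New expenditure = 64.8571 × 84.2857 = 5466.53.

5466.53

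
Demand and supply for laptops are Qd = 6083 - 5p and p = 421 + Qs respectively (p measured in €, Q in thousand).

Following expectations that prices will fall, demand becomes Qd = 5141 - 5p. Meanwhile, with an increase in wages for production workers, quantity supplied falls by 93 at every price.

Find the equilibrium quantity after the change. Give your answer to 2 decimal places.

Initially, 6083 - 5p = p - 421, so 6504 = 6p and p = 1084, Q = 663.
The new curves are Qd = 5141 - 5p (demand) and Qs = p - 514 (supply).
Setting them equal: 5141 - 5p = p - 514 → 5655 = 6p, so p = 942.5 and Q = 428.5.

428.50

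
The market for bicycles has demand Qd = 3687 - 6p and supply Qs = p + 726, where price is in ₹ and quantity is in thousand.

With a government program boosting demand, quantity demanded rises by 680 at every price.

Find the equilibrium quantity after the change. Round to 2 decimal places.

1246.14

Before the shock: 3687 - 6p = p + 726 ⇒ 2961 = 7p ⇒ p = 423, Q = 1149.
The new curves are Qd = 4367 - 6p (demand) and Qs = p + 726 (supply).
Equate the new curves: 4367 - 6p = p + 726, giving 3641 = 7p, p = 3641/7 ≈ 520.1429, Q = 8723/7 ≈ 1246.1429.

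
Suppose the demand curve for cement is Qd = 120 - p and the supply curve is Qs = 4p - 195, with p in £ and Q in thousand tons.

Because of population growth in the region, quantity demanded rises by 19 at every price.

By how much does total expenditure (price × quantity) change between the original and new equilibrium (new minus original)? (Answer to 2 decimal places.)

Before the shock: 120 - p = 4p - 195 ⇒ 315 = 5p ⇒ p = 63, Q = 57.
With the change applied: demand Qd = 139 - p, supply Qs = 4p - 195.
Setting them equal: 139 - p = 4p - 195 → 334 = 5p, so p = 66.8 and Q = 72.2.
Expenditure moves from 63×57 = 3591 to 66.8×72.2 = 4822.96; change = +1231.96.

+1231.96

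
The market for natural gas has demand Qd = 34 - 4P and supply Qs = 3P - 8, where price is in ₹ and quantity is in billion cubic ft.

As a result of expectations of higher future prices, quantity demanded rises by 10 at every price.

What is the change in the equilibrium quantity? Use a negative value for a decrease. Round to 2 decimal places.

Initially, 34 - 4P = 3P - 8, so 42 = 7P and P = 6, Q = 10.
The new curves are Qd = 44 - 4P (demand) and Qs = 3P - 8 (supply).
Setting them equal: 44 - 4P = 3P - 8 → 52 = 7P, so P = 52/7 ≈ 7.4286 and Q = 100/7 ≈ 14.2857.
ΔQ = 14.2857 − 10 = +4.29.

+4.29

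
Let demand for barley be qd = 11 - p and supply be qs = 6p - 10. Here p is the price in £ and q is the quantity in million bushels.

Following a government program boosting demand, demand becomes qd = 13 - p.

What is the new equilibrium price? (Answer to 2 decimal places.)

Initially, 11 - p = 6p - 10, so 21 = 7p and p = 3, q = 8.
The shock moves the curves to qd = 13 - p and qs = 6p - 10.
Setting them equal: 13 - p = 6p - 10 → 23 = 7p, so p = 23/7 ≈ 3.2857 and q = 68/7 ≈ 9.7143.

3.29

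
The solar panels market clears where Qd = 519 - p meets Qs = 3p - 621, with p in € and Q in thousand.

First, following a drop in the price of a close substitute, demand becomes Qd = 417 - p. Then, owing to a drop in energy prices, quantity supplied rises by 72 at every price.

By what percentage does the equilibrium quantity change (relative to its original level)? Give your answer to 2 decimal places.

-25.00

Solve the original market: 519 - p = 3p - 621, hence p = 285 and Q = 234.
After the shift, demand is Qd = 417 - p and supply is Qs = 3p - 549.
New equilibrium: 417 - p = 3p - 549 ⇒ 966 = 4p ⇒ p = 241.5, Q = 175.5.
%ΔQ = (175.5 − 234) / 234 × 100 = -25.00%.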